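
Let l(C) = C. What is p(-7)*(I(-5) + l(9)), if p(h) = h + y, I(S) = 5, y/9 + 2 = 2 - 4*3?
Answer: -1610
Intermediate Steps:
y = -108 (y = -18 + 9*(2 - 4*3) = -18 + 9*(2 - 12) = -18 + 9*(-10) = -18 - 90 = -108)
p(h) = -108 + h (p(h) = h - 108 = -108 + h)
p(-7)*(I(-5) + l(9)) = (-108 - 7)*(5 + 9) = -115*14 = -1610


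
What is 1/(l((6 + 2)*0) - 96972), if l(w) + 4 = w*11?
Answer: -1/96976 ≈ -1.0312e-5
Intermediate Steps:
l(w) = -4 + 11*w (l(w) = -4 + w*11 = -4 + 11*w)
1/(l((6 + 2)*0) - 96972) = 1/((-4 + 11*((6 + 2)*0)) - 96972) = 1/((-4 + 11*(8*0)) - 96972) = 1/((-4 + 11*0) - 96972) = 1/((-4 + 0) - 96972) = 1/(-4 - 96972) = 1/(-96976) = -1/96976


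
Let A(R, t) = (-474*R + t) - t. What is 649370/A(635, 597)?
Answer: -64937/30099 ≈ -2.1574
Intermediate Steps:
A(R, t) = -474*R (A(R, t) = (t - 474*R) - t = -474*R)
649370/A(635, 597) = 649370/((-474*635)) = 649370/(-300990) = 649370*(-1/300990) = -64937/30099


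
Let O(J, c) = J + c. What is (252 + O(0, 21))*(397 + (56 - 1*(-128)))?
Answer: 158613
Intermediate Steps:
(252 + O(0, 21))*(397 + (56 - 1*(-128))) = (252 + (0 + 21))*(397 + (56 - 1*(-128))) = (252 + 21)*(397 + (56 + 128)) = 273*(397 + 184) = 273*581 = 158613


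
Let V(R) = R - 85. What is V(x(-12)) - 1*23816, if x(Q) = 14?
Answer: -23887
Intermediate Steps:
V(R) = -85 + R
V(x(-12)) - 1*23816 = (-85 + 14) - 1*23816 = -71 - 23816 = -23887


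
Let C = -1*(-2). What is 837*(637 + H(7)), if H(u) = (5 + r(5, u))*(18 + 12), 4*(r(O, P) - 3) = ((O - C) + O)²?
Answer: 1135809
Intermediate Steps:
C = 2
r(O, P) = 3 + (-2 + 2*O)²/4 (r(O, P) = 3 + ((O - 1*2) + O)²/4 = 3 + ((O - 2) + O)²/4 = 3 + ((-2 + O) + O)²/4 = 3 + (-2 + 2*O)²/4)
H(u) = 720 (H(u) = (5 + (3 + (-1 + 5)²))*(18 + 12) = (5 + (3 + 4²))*30 = (5 + (3 + 16))*30 = (5 + 19)*30 = 24*30 = 720)
837*(637 + H(7)) = 837*(637 + 720) = 837*1357 = 1135809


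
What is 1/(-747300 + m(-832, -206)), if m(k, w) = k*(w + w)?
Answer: -1/404516 ≈ -2.4721e-6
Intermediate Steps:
m(k, w) = 2*k*w (m(k, w) = k*(2*w) = 2*k*w)
1/(-747300 + m(-832, -206)) = 1/(-747300 + 2*(-832)*(-206)) = 1/(-747300 + 342784) = 1/(-404516) = -1/404516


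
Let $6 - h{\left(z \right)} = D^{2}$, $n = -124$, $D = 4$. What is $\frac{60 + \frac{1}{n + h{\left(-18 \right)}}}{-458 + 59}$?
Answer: $- \frac{8039}{53466} \approx -0.15036$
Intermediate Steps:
$h{\left(z \right)} = -10$ ($h{\left(z \right)} = 6 - 4^{2} = 6 - 16 = -10$)
$\frac{60 + \frac{1}{n + h{\left(-18 \right)}}}{-458 + 59} = \frac{60 + \frac{1}{-124 - 10}}{-458 + 59} = \frac{60 + \frac{1}{-134}}{-399} = \left(60 - \frac{1}{134}\right) \left(- \frac{1}{399}\right) = \frac{8039}{134} \left(- \frac{1}{399}\right) = - \frac{8039}{53466}$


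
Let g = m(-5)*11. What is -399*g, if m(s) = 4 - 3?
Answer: -4389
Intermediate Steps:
m(s) = 1
g = 11 (g = 1*11 = 11)
-399*g = -399*11 = -4389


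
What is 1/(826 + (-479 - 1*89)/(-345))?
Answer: 345/285538 ≈ 0.0012082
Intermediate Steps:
1/(826 + (-479 - 1*89)/(-345)) = 1/(826 + (-479 - 89)*(-1/345)) = 1/(826 - 568*(-1/345)) = 1/(826 + 568/345) = 1/(285538/345) = 345/285538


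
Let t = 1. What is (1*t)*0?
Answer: 0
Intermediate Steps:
(1*t)*0 = (1*1)*0 = 1*0 = 0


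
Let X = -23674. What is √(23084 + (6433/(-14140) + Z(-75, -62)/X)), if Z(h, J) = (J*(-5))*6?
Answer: √3299339989333058545/11955370 ≈ 151.93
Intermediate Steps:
Z(h, J) = -30*J (Z(h, J) = -5*J*6 = -30*J)
√(23084 + (6433/(-14140) + Z(-75, -62)/X)) = √(23084 + (6433/(-14140) - 30*(-62)/(-23674))) = √(23084 + (6433*(-1/14140) + 1860*(-1/23674))) = √(23084 + (-919/2020 - 930/11837)) = √(23084 - 12756803/23910740) = √(551942765357/23910740) = √3299339989333058545/11955370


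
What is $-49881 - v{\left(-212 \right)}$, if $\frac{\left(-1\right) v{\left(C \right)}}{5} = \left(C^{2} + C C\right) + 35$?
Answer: $399734$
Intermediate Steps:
$v{\left(C \right)} = -175 - 10 C^{2}$ ($v{\left(C \right)} = - 5 \left(\left(C^{2} + C C\right) + 35\right) = - 5 \left(\left(C^{2} + C^{2}\right) + 35\right) = - 5 \left(2 C^{2} + 35\right) = - 5 \left(35 + 2 C^{2}\right) = -175 - 10 C^{2}$)
$-49881 - v{\left(-212 \right)} = -49881 - \left(-175 - 10 \left(-212\right)^{2}\right) = -49881 - \left(-175 - 449440\right) = -49881 - -449615 = -49881 + 449615 = 399734$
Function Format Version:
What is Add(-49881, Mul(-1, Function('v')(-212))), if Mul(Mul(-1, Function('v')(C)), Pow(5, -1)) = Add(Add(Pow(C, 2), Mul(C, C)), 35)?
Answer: 399734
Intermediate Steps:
Function('v')(C) = Add(-175, Mul(-10, Pow(C, 2))) (Function('v')(C) = Mul(-5, Add(Add(Pow(C, 2), Mul(C, C)), 35)) = Mul(-5, Add(Add(Pow(C, 2), Pow(C, 2)), 35)) = Mul(-5, Add(Mul(2, Pow(C, 2)), 35)) = Mul(-5, Add(35, Mul(2, Pow(C, 2)))) = Add(-175, Mul(-10, Pow(C, 2))))
Add(-49881, Mul(-1, Function('v')(-212))) = Add(-49881, Mul(-1, Add(-175, Mul(-10, Pow(-212, 2))))) = Add(-49881, Mul(-1, Add(-175, Mul(-10, 44944)))) = Add(-49881, Mul(-1, Add(-175, -449440))) = Add(-49881, Mul(-1, -449615)) = Add(-49881, 449615) = 399734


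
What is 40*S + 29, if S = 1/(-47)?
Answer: 1323/47 ≈ 28.149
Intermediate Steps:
S = -1/47 ≈ -0.021277
40*S + 29 = 40*(-1/47) + 29 = -40/47 + 29 = 1323/47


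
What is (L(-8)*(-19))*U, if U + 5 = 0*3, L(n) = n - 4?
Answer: -1140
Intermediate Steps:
L(n) = -4 + n
U = -5 (U = -5 + 0*3 = -5 + 0 = -5)
(L(-8)*(-19))*U = ((-4 - 8)*(-19))*(-5) = -12*(-19)*(-5) = 228*(-5) = -1140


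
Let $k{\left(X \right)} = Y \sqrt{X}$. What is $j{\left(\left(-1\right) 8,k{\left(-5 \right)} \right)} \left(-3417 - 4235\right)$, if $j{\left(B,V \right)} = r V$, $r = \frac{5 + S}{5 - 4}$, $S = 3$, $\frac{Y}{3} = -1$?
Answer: $183648 i \sqrt{5} \approx 4.1065 \cdot 10^{5} i$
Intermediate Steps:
$Y = -3$ ($Y = 3 \left(-1\right) = -3$)
$k{\left(X \right)} = - 3 \sqrt{X}$
$r = 8$ ($r = \frac{5 + 3}{5 - 4} = \frac{8}{1} = 8 \cdot 1 = 8$)
$j{\left(B,V \right)} = 8 V$
$j{\left(\left(-1\right) 8,k{\left(-5 \right)} \right)} \left(-3417 - 4235\right) = 8 \left(- 3 \sqrt{-5}\right) \left(-3417 - 4235\right) = 8 \left(- 3 i \sqrt{5}\right) \left(-3417 - 4235\right) = 8 \left(- 3 i \sqrt{5}\right) \left(-7652\right) = - 24 i \sqrt{5} \left(-7652\right) = 183648 i \sqrt{5}$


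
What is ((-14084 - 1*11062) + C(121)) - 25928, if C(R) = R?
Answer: -50953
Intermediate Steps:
((-14084 - 1*11062) + C(121)) - 25928 = ((-14084 - 1*11062) + 121) - 25928 = ((-14084 - 11062) + 121) - 25928 = (-25146 + 121) - 25928 = -25025 - 25928 = -50953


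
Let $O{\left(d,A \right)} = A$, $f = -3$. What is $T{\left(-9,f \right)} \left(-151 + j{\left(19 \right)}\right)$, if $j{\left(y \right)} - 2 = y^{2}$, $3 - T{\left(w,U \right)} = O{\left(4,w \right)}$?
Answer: $2544$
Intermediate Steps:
$T{\left(w,U \right)} = 3 - w$
$j{\left(y \right)} = 2 + y^{2}$
$T{\left(-9,f \right)} \left(-151 + j{\left(19 \right)}\right) = \left(3 - -9\right) \left(-151 + \left(2 + 19^{2}\right)\right) = \left(3 + 9\right) \left(-151 + \left(2 + 361\right)\right) = 12 \left(-151 + 363\right) = 12 \cdot 212 = 2544$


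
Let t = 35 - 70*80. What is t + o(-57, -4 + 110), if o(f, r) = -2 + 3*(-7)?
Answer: -5588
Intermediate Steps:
o(f, r) = -23 (o(f, r) = -2 - 21 = -23)
t = -5565 (t = 35 - 5600 = -5565)
t + o(-57, -4 + 110) = -5565 - 23 = -5588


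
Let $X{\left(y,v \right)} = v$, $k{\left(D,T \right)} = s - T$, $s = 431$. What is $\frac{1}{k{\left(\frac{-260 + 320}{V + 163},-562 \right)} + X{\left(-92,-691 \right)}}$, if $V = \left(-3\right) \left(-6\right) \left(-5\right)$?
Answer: $\frac{1}{302} \approx 0.0033113$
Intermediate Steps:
$V = -90$ ($V = 18 \left(-5\right) = -90$)
$k{\left(D,T \right)} = 431 - T$
$\frac{1}{k{\left(\frac{-260 + 320}{V + 163},-562 \right)} + X{\left(-92,-691 \right)}} = \frac{1}{\left(431 - -562\right) - 691} = \frac{1}{\left(431 + 562\right) - 691} = \frac{1}{993 - 691} = \frac{1}{302}$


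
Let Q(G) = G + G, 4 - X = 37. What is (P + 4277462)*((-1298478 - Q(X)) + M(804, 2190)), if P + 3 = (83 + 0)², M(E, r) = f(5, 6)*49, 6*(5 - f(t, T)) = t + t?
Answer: -5562149078536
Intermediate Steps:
f(t, T) = 5 - t/3 (f(t, T) = 5 - (t + t)/6 = 5 - t/3)
X = -33 (X = 4 - 1*37 = 4 - 37 = -33)
Q(G) = 2*G
M(E, r) = 490/3 (M(E, r) = (5 - ⅓*5)*49 = (5 - 5/3)*49 = (10/3)*49 = 490/3)
P = 6886 (P = -3 + (83 + 0)² = -3 + 83² = -3 + 6889 = 6886)
(P + 4277462)*((-1298478 - Q(X)) + M(804, 2190)) = (6886 + 4277462)*((-1298478 - 2*(-33)) + 490/3) = 4284348*((-1298478 - 1*(-66)) + 490/3) = 4284348*((-1298478 + 66) + 490/3) = 4284348*(-1298412 + 490/3) = 4284348*(-3894746/3) = -5562149078536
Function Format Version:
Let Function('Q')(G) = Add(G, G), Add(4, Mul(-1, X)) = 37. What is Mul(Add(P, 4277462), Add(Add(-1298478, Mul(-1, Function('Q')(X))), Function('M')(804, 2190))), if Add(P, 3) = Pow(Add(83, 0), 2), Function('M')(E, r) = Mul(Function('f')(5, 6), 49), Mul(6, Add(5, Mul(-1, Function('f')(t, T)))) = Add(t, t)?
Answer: -5562149078536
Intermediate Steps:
Function('f')(t, T) = Add(5, Mul(Rational(-1, 3), t)) (Function('f')(t, T) = Add(5, Mul(Rational(-1, 6), Add(t, t))) = Add(5, Mul(Rational(-1, 6), Mul(2, t))) = Add(5, Mul(Rational(-1, 3), t)))
X = -33 (X = Add(4, Mul(-1, 37)) = Add(4, -37) = -33)
Function('Q')(G) = Mul(2, G)
Function('M')(E, r) = Rational(490, 3) (Function('M')(E, r) = Mul(Add(5, Mul(Rational(-1, 3), 5)), 49) = Mul(Add(5, Rational(-5, 3)), 49) = Mul(Rational(10, 3), 49) = Rational(490, 3))
P = 6886 (P = Add(-3, Pow(Add(83, 0), 2)) = Add(-3, Pow(83, 2)) = Add(-3, 6889) = 6886)
Mul(Add(P, 4277462), Add(Add(-1298478, Mul(-1, Function('Q')(X))), Function('M')(804, 2190))) = Mul(Add(6886, 4277462), Add(Add(-1298478, Mul(-1, Mul(2, -33))), Rational(490, 3))) = Mul(4284348, Add(Add(-1298478, Mul(-1, -66)), Rational(490, 3))) = Mul(4284348, Add(Add(-1298478, 66), Rational(490, 3))) = Mul(4284348, Add(-1298412, Rational(490, 3))) = Mul(4284348, Rational(-3894746, 3)) = -5562149078536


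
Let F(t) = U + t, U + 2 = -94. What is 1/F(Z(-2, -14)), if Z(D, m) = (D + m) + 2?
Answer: -1/110 ≈ -0.0090909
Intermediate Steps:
U = -96 (U = -2 - 94 = -96)
Z(D, m) = 2 + D + m
F(t) = -96 + t
1/F(Z(-2, -14)) = 1/(-96 + (2 - 2 - 14)) = 1/(-96 - 14) = 1/(-110) = -1/110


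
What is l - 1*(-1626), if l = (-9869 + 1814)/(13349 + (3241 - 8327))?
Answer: 13427583/8263 ≈ 1625.0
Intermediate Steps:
l = -8055/8263 (l = -8055/(13349 - 5086) = -8055/8263 ≈ -0.97483)
l - 1*(-1626) = -8055/8263 - 1*(-1626) = -8055/8263 + 1626 = 13427583/8263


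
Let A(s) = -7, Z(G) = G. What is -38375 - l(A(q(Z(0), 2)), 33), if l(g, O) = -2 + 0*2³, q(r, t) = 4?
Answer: -38373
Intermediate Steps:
l(g, O) = -2 (l(g, O) = -2 + 0*8 = -2 + 0 = -2)
-38375 - l(A(q(Z(0), 2)), 33) = -38375 - 1*(-2) = -38375 + 2 = -38373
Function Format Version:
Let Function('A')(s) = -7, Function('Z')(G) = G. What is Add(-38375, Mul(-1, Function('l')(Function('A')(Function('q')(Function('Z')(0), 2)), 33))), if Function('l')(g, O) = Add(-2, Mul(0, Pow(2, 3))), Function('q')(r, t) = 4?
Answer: -38373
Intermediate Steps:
Function('l')(g, O) = -2 (Function('l')(g, O) = Add(-2, Mul(0, 8)) = Add(-2, 0) = -2)
Add(-38375, Mul(-1, Function('l')(Function('A')(Function('q')(Function('Z')(0), 2)), 33))) = Add(-38375, Mul(-1, -2)) = Add(-38375, 2) = -38373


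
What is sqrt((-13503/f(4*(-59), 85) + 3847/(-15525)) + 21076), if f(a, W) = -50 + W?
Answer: 2*sqrt(5540898513)/1035 ≈ 143.84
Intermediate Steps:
sqrt((-13503/f(4*(-59), 85) + 3847/(-15525)) + 21076) = sqrt((-13503/(-50 + 85) + 3847/(-15525)) + 21076) = sqrt((-13503/35 + 3847*(-1/15525)) + 21076) = sqrt((-13503*1/35 - 3847/15525) + 21076) = sqrt((-1929/5 - 3847/15525) + 21076) = sqrt(-5993392/15525 + 21076) = sqrt(321211508/15525) = 2*sqrt(5540898513)/1035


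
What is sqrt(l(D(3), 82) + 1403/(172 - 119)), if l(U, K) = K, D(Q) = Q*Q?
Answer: sqrt(304697)/53 ≈ 10.415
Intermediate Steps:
D(Q) = Q**2
sqrt(l(D(3), 82) + 1403/(172 - 119)) = sqrt(82 + 1403/(172 - 119)) = sqrt(82 + 1403/53) = sqrt(5749/53) = sqrt(304697)/53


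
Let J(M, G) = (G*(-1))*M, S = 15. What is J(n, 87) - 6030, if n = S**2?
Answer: -25605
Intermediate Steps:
n = 225 (n = 15**2 = 225)
J(M, G) = -G*M (J(M, G) = (-G)*M = -G*M)
J(n, 87) - 6030 = -1*87*225 - 6030 = -19575 - 6030 = -25605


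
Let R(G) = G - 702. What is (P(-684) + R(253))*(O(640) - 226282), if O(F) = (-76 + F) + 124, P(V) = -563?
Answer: 228301128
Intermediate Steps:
R(G) = -702 + G
O(F) = 48 + F
(P(-684) + R(253))*(O(640) - 226282) = (-563 + (-702 + 253))*((48 + 640) - 226282) = (-563 - 449)*(688 - 226282) = -1012*(-225594) = 228301128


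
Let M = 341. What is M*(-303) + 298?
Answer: -103025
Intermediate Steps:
M*(-303) + 298 = 341*(-303) + 298 = -103323 + 298 = -103025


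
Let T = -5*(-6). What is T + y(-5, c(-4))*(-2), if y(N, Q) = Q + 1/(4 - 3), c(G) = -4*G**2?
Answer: 156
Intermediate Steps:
T = 30
y(N, Q) = 1 + Q (y(N, Q) = Q + 1/1 = Q + 1 = 1 + Q)
T + y(-5, c(-4))*(-2) = 30 + (1 - 4*(-4)**2)*(-2) = 30 + (1 - 4*16)*(-2) = 30 + (1 - 64)*(-2) = 30 - 63*(-2) = 30 + 126 = 156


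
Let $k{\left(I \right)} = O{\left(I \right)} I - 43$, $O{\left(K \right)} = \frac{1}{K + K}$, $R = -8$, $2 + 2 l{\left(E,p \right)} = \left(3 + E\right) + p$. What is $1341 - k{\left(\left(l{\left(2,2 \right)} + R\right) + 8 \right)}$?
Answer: $\frac{2767}{2} \approx 1383.5$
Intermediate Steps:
$l{\left(E,p \right)} = \frac{1}{2} + \frac{E}{2} + \frac{p}{2}$ ($l{\left(E,p \right)} = -1 + \frac{\left(3 + E\right) + p}{2} = -1 + \frac{3 + E + p}{2} = -1 + \left(\frac{3}{2} + \frac{E}{2} + \frac{p}{2}\right) = \frac{1}{2} + \frac{E}{2} + \frac{p}{2}$)
$O{\left(K \right)} = \frac{1}{2 K}$
$k{\left(I \right)} = - \frac{85}{2}$ ($k{\left(I \right)} = \frac{1}{2 I} I - 43 = \frac{1}{2} - 43 = - \frac{85}{2}$)
$1341 - k{\left(\left(l{\left(2,2 \right)} + R\right) + 8 \right)} = 1341 - - \frac{85}{2} = 1341 + \frac{85}{2} = \frac{2767}{2}$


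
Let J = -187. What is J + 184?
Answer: -3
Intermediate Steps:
J + 184 = -187 + 184 = -3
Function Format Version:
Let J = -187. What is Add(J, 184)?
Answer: -3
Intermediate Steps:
Add(J, 184) = Add(-187, 184) = -3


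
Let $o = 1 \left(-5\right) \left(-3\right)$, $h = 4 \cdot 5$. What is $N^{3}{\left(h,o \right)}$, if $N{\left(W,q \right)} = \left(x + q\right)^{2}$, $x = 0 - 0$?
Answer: $11390625$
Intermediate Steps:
$x = 0$ ($x = 0 + 0 = 0$)
$h = 20$
$o = 15$ ($o = \left(-5\right) \left(-3\right) = 15$)
$N{\left(W,q \right)} = q^{2}$ ($N{\left(W,q \right)} = \left(0 + q\right)^{2} = q^{2}$)
$N^{3}{\left(h,o \right)} = \left(15^{2}\right)^{3} = 225^{3} = 11390625$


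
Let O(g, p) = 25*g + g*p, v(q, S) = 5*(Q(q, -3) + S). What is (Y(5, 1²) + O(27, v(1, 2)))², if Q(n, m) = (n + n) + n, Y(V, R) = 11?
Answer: 1852321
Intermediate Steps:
Q(n, m) = 3*n (Q(n, m) = 2*n + n = 3*n)
v(q, S) = 5*S + 15*q (v(q, S) = 5*(3*q + S) = 5*(S + 3*q) = 5*S + 15*q)
(Y(5, 1²) + O(27, v(1, 2)))² = (11 + 27*(25 + (5*2 + 15*1)))² = (11 + 27*(25 + (10 + 15)))² = (11 + 27*(25 + 25))² = (11 + 27*50)² = (11 + 1350)² = 1361² = 1852321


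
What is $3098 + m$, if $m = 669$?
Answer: $3767$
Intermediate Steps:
$3098 + m = 3098 + 669 = 3767$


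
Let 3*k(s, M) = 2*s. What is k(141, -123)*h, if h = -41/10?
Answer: -1927/5 ≈ -385.40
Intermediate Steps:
k(s, M) = 2*s/3 (k(s, M) = (2*s)/3 = 2*s/3)
h = -41/10 (h = -41*1/10 = -41/10 ≈ -4.1000)
k(141, -123)*h = ((2/3)*141)*(-41/10) = 94*(-41/10) = -1927/5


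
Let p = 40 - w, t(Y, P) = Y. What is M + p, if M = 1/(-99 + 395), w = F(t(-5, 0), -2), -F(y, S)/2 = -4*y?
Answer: 23681/296 ≈ 80.003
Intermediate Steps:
F(y, S) = 8*y (F(y, S) = -(-8)*y = 8*y)
w = -40 (w = 8*(-5) = -40)
M = 1/296 ≈ 0.0033784
p = 80 (p = 40 - 1*(-40) = 40 + 40 = 80)
M + p = 1/296 + 80 = 23681/296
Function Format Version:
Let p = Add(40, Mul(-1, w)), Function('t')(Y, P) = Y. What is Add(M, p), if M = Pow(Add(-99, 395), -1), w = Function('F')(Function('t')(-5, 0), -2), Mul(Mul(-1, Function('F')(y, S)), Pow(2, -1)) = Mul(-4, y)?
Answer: Rational(23681, 296) ≈ 80.003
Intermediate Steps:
Function('F')(y, S) = Mul(8, y) (Function('F')(y, S) = Mul(-2, Mul(-4, y)) = Mul(8, y))
w = -40 (w = Mul(8, -5) = -40)
M = Rational(1, 296) (M = Pow(296, -1) = Rational(1, 296) ≈ 0.0033784)
p = 80 (p = Add(40, Mul(-1, -40)) = Add(40, 40) = 80)
Add(M, p) = Add(Rational(1, 296), 80) = Rational(23681, 296)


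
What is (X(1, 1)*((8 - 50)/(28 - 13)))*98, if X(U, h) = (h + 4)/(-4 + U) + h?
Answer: 2744/15 ≈ 182.93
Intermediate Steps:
X(U, h) = h + (4 + h)/(-4 + U) (X(U, h) = (4 + h)/(-4 + U) + h = h + (4 + h)/(-4 + U))
(X(1, 1)*((8 - 50)/(28 - 13)))*98 = (((4 - 3*1 + 1*1)/(-4 + 1))*((8 - 50)/(28 - 13)))*98 = (((4 - 3 + 1)/(-3))*(-42/15))*98 = ((-⅓*2)*(-42*1/15))*98 = -⅔*(-14/5)*98 = (28/15)*98 = 2744/15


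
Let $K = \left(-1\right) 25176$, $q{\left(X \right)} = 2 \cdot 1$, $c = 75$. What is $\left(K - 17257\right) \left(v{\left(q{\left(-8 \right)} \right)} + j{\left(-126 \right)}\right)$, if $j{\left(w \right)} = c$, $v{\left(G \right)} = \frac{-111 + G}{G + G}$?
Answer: $- \frac{8104703}{4} \approx -2.0262 \cdot 10^{6}$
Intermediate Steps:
$q{\left(X \right)} = 2$
$v{\left(G \right)} = \frac{-111 + G}{2 G}$
$j{\left(w \right)} = 75$
$K = -25176$
$\left(K - 17257\right) \left(v{\left(q{\left(-8 \right)} \right)} + j{\left(-126 \right)}\right) = \left(-25176 - 17257\right) \left(\frac{-111 + 2}{2 \cdot 2} + 75\right) = - 42433 \left(\frac{1}{2} \cdot \frac{1}{2} \left(-109\right) + 75\right) = - 42433 \left(- \frac{109}{4} + 75\right) = \left(-42433\right) \frac{191}{4} = - \frac{8104703}{4}$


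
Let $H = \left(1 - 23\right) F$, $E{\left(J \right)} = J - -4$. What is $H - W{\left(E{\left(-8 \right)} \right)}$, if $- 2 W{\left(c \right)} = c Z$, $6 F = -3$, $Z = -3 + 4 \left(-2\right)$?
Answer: $33$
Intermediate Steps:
$Z = -11$ ($Z = -3 - 8 = -11$)
$F = - \frac{1}{2}$ ($F = \frac{1}{6} \left(-3\right) = - \frac{1}{2} \approx -0.5$)
$E{\left(J \right)} = 4 + J$ ($E{\left(J \right)} = J + 4 = 4 + J$)
$W{\left(c \right)} = \frac{11 c}{2}$ ($W{\left(c \right)} = - \frac{c \left(-11\right)}{2} = - \frac{\left(-11\right) c}{2} = \frac{11 c}{2}$)
$H = 11$ ($H = \left(1 - 23\right) \left(- \frac{1}{2}\right) = \left(-22\right) \left(- \frac{1}{2}\right) = 11$)
$H - W{\left(E{\left(-8 \right)} \right)} = 11 - \frac{11 \left(4 - 8\right)}{2} = 11 - \frac{11}{2} \left(-4\right) = 11 - -22 = 11 + 22 = 33$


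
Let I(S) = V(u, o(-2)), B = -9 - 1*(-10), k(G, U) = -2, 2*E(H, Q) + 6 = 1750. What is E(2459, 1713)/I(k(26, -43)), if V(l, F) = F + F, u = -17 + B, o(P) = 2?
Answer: 218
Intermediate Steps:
E(H, Q) = 872 (E(H, Q) = -3 + (1/2)*1750 = -3 + 875 = 872)
B = 1 (B = -9 + 10 = 1)
u = -16 (u = -17 + 1 = -16)
V(l, F) = 2*F
I(S) = 4 (I(S) = 2*2 = 4)
E(2459, 1713)/I(k(26, -43)) = 872/4 = 872*(1/4) = 218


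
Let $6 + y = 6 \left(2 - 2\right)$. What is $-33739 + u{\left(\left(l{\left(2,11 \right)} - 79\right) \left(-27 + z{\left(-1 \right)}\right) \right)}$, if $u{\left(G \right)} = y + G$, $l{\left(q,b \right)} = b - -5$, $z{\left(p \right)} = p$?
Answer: $-31981$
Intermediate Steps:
$y = -6$ ($y = -6 + 6 \left(2 - 2\right) = -6 + 6 \cdot 0 = -6 + 0 = -6$)
$l{\left(q,b \right)} = 5 + b$ ($l{\left(q,b \right)} = b + 5 = 5 + b$)
$u{\left(G \right)} = -6 + G$
$-33739 + u{\left(\left(l{\left(2,11 \right)} - 79\right) \left(-27 + z{\left(-1 \right)}\right) \right)} = -33739 - \left(6 - \left(\left(5 + 11\right) - 79\right) \left(-27 - 1\right)\right) = -33739 - \left(6 - \left(16 - 79\right) \left(-28\right)\right) = -33739 - -1758 = -33739 + \left(-6 + 1764\right) = -33739 + 1758 = -31981$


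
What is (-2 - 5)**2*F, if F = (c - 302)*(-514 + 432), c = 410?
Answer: -433944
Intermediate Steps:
F = -8856 (F = (410 - 302)*(-514 + 432) = 108*(-82) = -8856)
(-2 - 5)**2*F = (-2 - 5)**2*(-8856) = (-7)**2*(-8856) = 49*(-8856) = -433944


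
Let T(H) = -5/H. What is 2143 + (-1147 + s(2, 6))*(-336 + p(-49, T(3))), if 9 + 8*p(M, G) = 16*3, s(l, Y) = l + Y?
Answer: 3034355/8 ≈ 3.7929e+5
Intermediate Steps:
s(l, Y) = Y + l
p(M, G) = 39/8 (p(M, G) = -9/8 + (16*3)/8 = -9/8 + (1/8)*48 = -9/8 + 6 = 39/8)
2143 + (-1147 + s(2, 6))*(-336 + p(-49, T(3))) = 2143 + (-1147 + (6 + 2))*(-336 + 39/8) = 2143 + (-1147 + 8)*(-2649/8) = 2143 - 1139*(-2649/8) = 2143 + 3017211/8 = 3034355/8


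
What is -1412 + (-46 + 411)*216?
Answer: 77428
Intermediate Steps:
-1412 + (-46 + 411)*216 = -1412 + 365*216 = -1412 + 78840 = 77428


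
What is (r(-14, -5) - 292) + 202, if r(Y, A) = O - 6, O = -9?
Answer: -105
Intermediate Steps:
r(Y, A) = -15 (r(Y, A) = -9 - 6 = -15)
(r(-14, -5) - 292) + 202 = (-15 - 292) + 202 = -307 + 202 = -105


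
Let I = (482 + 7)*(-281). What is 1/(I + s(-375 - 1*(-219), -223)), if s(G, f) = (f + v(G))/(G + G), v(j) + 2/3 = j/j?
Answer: -234/32153539 ≈ -7.2776e-6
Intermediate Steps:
v(j) = ⅓ (v(j) = -⅔ + j/j = -⅔ + 1 = ⅓)
s(G, f) = (⅓ + f)/(2*G) (s(G, f) = (f + ⅓)/(G + G) = (⅓ + f)/((2*G)) = (⅓ + f)*(1/(2*G)) = (⅓ + f)/(2*G))
I = -137409 (I = 489*(-281) = -137409)
1/(I + s(-375 - 1*(-219), -223)) = 1/(-137409 + (1 + 3*(-223))/(6*(-375 - 1*(-219)))) = 1/(-137409 + (1 - 669)/(6*(-375 + 219))) = 1/(-137409 + (⅙)*(-668)/(-156)) = 1/(-137409 + (⅙)*(-1/156)*(-668)) = 1/(-137409 + 167/234) = 1/(-32153539/234) = -234/32153539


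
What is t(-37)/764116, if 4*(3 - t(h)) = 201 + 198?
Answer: -387/3056464 ≈ -0.00012662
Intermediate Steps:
t(h) = -387/4 (t(h) = 3 - (201 + 198)/4 = 3 - 1/4*399 = 3 - 399/4 = -387/4)
t(-37)/764116 = -387/4/764116 = -387/4*1/764116 = -387/3056464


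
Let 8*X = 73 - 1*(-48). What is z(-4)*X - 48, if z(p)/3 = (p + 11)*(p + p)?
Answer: -2589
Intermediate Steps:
z(p) = 6*p*(11 + p) (z(p) = 3*((p + 11)*(p + p)) = 3*((11 + p)*(2*p)) = 3*(2*p*(11 + p)) = 6*p*(11 + p))
X = 121/8 (X = (73 - 1*(-48))/8 = (73 + 48)/8 = (1/8)*121 = 121/8 ≈ 15.125)
z(-4)*X - 48 = (6*(-4)*(11 - 4))*(121/8) - 48 = (6*(-4)*7)*(121/8) - 48 = -168*121/8 - 48 = -2541 - 48 = -2589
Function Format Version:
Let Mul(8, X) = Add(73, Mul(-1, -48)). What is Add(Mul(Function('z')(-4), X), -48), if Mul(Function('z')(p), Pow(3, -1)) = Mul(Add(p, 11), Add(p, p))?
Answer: -2589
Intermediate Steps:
Function('z')(p) = Mul(6, p, Add(11, p)) (Function('z')(p) = Mul(3, Mul(Add(p, 11), Add(p, p))) = Mul(3, Mul(Add(11, p), Mul(2, p))) = Mul(3, Mul(2, p, Add(11, p))) = Mul(6, p, Add(11, p)))
X = Rational(121, 8) (X = Mul(Rational(1, 8), Add(73, Mul(-1, -48))) = Mul(Rational(1, 8), Add(73, 48)) = Mul(Rational(1, 8), 121) = Rational(121, 8) ≈ 15.125)
Add(Mul(Function('z')(-4), X), -48) = Add(Mul(Mul(6, -4, Add(11, -4)), Rational(121, 8)), -48) = Add(Mul(Mul(6, -4, 7), Rational(121, 8)), -48) = Add(Mul(-168, Rational(121, 8)), -48) = Add(-2541, -48) = -2589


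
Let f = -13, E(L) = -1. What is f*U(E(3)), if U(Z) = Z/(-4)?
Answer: -13/4 ≈ -3.2500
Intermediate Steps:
U(Z) = -Z/4 (U(Z) = Z*(-1/4) = -Z/4)
f*U(E(3)) = -(-13)*(-1)/4 = -13*1/4 = -13/4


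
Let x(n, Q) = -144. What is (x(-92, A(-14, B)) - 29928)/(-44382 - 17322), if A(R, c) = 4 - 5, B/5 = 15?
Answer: 1253/2571 ≈ 0.48736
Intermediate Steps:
B = 75 (B = 5*15 = 75)
A(R, c) = -1
(x(-92, A(-14, B)) - 29928)/(-44382 - 17322) = (-144 - 29928)/(-44382 - 17322) = -30072/(-61704) = -30072*(-1/61704) = 1253/2571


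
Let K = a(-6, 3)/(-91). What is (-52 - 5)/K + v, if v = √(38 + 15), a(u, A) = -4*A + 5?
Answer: -741 + √53 ≈ -733.72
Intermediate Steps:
a(u, A) = 5 - 4*A
K = 1/13 (K = (5 - 4*3)/(-91) = (5 - 12)*(-1/91) = -7*(-1/91) = 1/13 ≈ 0.076923)
v = √53 ≈ 7.2801
(-52 - 5)/K + v = (-52 - 5)/(1/13) + √53 = -57*13 + √53 = -741 + √53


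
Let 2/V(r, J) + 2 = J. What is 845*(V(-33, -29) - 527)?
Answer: -13806455/31 ≈ -4.4537e+5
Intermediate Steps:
V(r, J) = 2/(-2 + J)
845*(V(-33, -29) - 527) = 845*(2/(-2 - 29) - 527) = 845*(2/(-31) - 527) = 845*(2*(-1/31) - 527) = 845*(-2/31 - 527) = 845*(-16339/31) = -13806455/31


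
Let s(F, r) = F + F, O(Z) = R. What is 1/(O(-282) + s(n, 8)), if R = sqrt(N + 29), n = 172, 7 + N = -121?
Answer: 344/118435 - 3*I*sqrt(11)/118435 ≈ 0.0029045 - 8.4011e-5*I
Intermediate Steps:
N = -128 (N = -7 - 121 = -128)
R = 3*I*sqrt(11) (R = sqrt(-128 + 29) = sqrt(-99) = 3*I*sqrt(11) ≈ 9.9499*I)
O(Z) = 3*I*sqrt(11)
s(F, r) = 2*F
1/(O(-282) + s(n, 8)) = 1/(3*I*sqrt(11) + 2*172) = 1/(3*I*sqrt(11) + 344) = 1/(344 + 3*I*sqrt(11))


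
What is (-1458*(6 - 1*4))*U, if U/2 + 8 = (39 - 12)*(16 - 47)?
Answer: 4928040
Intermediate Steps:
U = -1690 (U = -16 + 2*((39 - 12)*(16 - 47)) = -16 + 2*(27*(-31)) = -16 + 2*(-837) = -16 - 1674 = -1690)
(-1458*(6 - 1*4))*U = -1458*(6 - 1*4)*(-1690) = -1458*(6 - 4)*(-1690) = -1458*2*(-1690) = -27*108*(-1690) = -2916*(-1690) = 4928040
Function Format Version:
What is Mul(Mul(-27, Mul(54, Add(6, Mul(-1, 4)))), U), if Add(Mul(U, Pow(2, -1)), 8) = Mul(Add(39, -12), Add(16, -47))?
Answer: 4928040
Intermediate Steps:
U = -1690 (U = Add(-16, Mul(2, Mul(Add(39, -12), Add(16, -47)))) = Add(-16, Mul(2, Mul(27, -31))) = Add(-16, Mul(2, -837)) = Add(-16, -1674) = -1690)
Mul(Mul(-27, Mul(54, Add(6, Mul(-1, 4)))), U) = Mul(Mul(-27, Mul(54, Add(6, Mul(-1, 4)))), -1690) = Mul(Mul(-27, Mul(54, Add(6, -4))), -1690) = Mul(Mul(-27, Mul(54, 2)), -1690) = Mul(Mul(-27, 108), -1690) = Mul(-2916, -1690) = 4928040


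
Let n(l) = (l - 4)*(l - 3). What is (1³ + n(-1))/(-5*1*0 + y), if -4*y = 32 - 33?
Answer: 84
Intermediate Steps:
y = ¼ (y = -(32 - 33)/4 = -¼*(-1) = ¼ ≈ 0.25000)
n(l) = (-4 + l)*(-3 + l)
(1³ + n(-1))/(-5*1*0 + y) = (1³ + (12 + (-1)² - 7*(-1)))/(-5*1*0 + ¼) = (1 + (12 + 1 + 7))/(-5*0 + ¼) = (1 + 20)/(0 + ¼) = 21/(¼) = 21*4 = 84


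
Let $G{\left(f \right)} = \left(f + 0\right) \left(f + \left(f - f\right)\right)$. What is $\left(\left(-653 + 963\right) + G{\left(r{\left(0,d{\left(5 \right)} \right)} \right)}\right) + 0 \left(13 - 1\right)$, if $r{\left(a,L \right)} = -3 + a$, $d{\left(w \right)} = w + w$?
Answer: $319$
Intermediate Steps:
$d{\left(w \right)} = 2 w$
$G{\left(f \right)} = f^{2}$ ($G{\left(f \right)} = f \left(f + 0\right) = f f = f^{2}$)
$\left(\left(-653 + 963\right) + G{\left(r{\left(0,d{\left(5 \right)} \right)} \right)}\right) + 0 \left(13 - 1\right) = \left(\left(-653 + 963\right) + \left(-3 + 0\right)^{2}\right) + 0 \left(13 - 1\right) = \left(310 + \left(-3\right)^{2}\right) + 0 \cdot 12 = \left(310 + 9\right) + 0 = 319 + 0 = 319$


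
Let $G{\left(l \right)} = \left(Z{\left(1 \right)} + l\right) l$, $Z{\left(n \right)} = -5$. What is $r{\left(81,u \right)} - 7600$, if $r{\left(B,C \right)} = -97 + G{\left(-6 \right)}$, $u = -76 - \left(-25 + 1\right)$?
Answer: $-7631$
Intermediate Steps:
$G{\left(l \right)} = l \left(-5 + l\right)$ ($G{\left(l \right)} = \left(-5 + l\right) l = l \left(-5 + l\right)$)
$u = -52$ ($u = -76 - -24 = -76 + 24 = -52$)
$r{\left(B,C \right)} = -31$ ($r{\left(B,C \right)} = -97 - 6 \left(-5 - 6\right) = -97 - -66 = -97 + 66 = -31$)
$r{\left(81,u \right)} - 7600 = -31 - 7600 = -7631$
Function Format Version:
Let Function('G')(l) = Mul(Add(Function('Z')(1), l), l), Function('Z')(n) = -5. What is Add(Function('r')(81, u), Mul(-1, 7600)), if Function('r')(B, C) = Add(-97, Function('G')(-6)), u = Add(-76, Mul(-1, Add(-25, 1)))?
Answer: -7631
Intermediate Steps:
Function('G')(l) = Mul(l, Add(-5, l)) (Function('G')(l) = Mul(Add(-5, l), l) = Mul(l, Add(-5, l)))
u = -52 (u = Add(-76, Mul(-1, -24)) = Add(-76, 24) = -52)
Function('r')(B, C) = -31 (Function('r')(B, C) = Add(-97, Mul(-6, Add(-5, -6))) = Add(-97, Mul(-6, -11)) = Add(-97, 66) = -31)
Add(Function('r')(81, u), Mul(-1, 7600)) = Add(-31, Mul(-1, 7600)) = Add(-31, -7600) = -7631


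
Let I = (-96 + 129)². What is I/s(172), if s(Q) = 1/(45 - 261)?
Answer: -235224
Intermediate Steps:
I = 1089 (I = 33² = 1089)
s(Q) = -1/216 (s(Q) = 1/(-216) = -1/216)
I/s(172) = 1089/(-1/216) = 1089*(-216) = -235224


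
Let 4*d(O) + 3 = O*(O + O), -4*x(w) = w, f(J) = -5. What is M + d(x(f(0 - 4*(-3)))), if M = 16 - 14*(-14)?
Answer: 6785/32 ≈ 212.03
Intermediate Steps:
x(w) = -w/4
M = 212 (M = 16 + 196 = 212)
d(O) = -¾ + O²/2 (d(O) = -¾ + (O*(O + O))/4 = -¾ + (O*(2*O))/4 = -¾ + (2*O²)/4 = -¾ + O²/2)
M + d(x(f(0 - 4*(-3)))) = 212 + (-¾ + (-¼*(-5))²/2) = 212 + (-¾ + (5/4)²/2) = 212 + (-¾ + (½)*(25/16)) = 212 + (-¾ + 25/32) = 212 + 1/32 = 6785/32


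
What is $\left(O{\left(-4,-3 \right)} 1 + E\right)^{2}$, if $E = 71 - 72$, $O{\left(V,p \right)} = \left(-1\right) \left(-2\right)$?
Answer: $1$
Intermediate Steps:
$O{\left(V,p \right)} = 2$
$E = -1$ ($E = 71 - 72 = -1$)
$\left(O{\left(-4,-3 \right)} 1 + E\right)^{2} = \left(2 \cdot 1 - 1\right)^{2} = \left(2 - 1\right)^{2} = 1^{2} = 1$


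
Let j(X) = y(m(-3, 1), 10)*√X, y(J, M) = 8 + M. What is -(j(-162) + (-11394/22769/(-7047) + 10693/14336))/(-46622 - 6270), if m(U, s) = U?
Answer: 63551437129/4506116814839808 + 81*I*√2/26446 ≈ 1.4103e-5 + 0.0043315*I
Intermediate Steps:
j(X) = 18*√X (j(X) = (8 + 10)*√X = 18*√X)
-(j(-162) + (-11394/22769/(-7047) + 10693/14336))/(-46622 - 6270) = -(18*√(-162) + (-11394/22769/(-7047) + 10693/14336))/(-46622 - 6270) = -(18*(9*I*√2) + (-11394*1/22769*(-1/7047) + 10693*(1/14336)))/(-52892) = -(162*I*√2 + (-11394/22769*(-1/7047) + 10693/14336))*(-1)/52892 = -(162*I*√2 + (422/5942709 + 10693/14336))*(-1)/52892 = -(162*I*√2 + 63551437129/85194676224)*(-1)/52892 = -(63551437129/85194676224 + 162*I*√2)*(-1)/52892 = -(-63551437129/4506116814839808 - 81*I*√2/26446) = 63551437129/4506116814839808 + 81*I*√2/26446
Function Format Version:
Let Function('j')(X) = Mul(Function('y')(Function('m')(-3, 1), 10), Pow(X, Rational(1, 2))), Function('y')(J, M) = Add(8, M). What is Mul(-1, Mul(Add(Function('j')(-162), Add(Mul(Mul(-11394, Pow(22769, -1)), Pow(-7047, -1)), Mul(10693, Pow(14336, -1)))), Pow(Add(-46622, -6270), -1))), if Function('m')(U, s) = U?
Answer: Add(Rational(63551437129, 4506116814839808), Mul(Rational(81, 26446), I, Pow(2, Rational(1, 2)))) ≈ Add(1.4103e-5, Mul(0.0043315, I))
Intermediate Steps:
Function('j')(X) = Mul(18, Pow(X, Rational(1, 2))) (Function('j')(X) = Mul(Add(8, 10), Pow(X, Rational(1, 2))) = Mul(18, Pow(X, Rational(1, 2))))
Mul(-1, Mul(Add(Function('j')(-162), Add(Mul(Mul(-11394, Pow(22769, -1)), Pow(-7047, -1)), Mul(10693, Pow(14336, -1)))), Pow(Add(-46622, -6270), -1))) = Mul(-1, Mul(Add(Mul(18, Pow(-162, Rational(1, 2))), Add(Mul(Mul(-11394, Pow(22769, -1)), Pow(-7047, -1)), Mul(10693, Pow(14336, -1)))), Pow(Add(-46622, -6270), -1))) = Mul(-1, Mul(Add(Mul(18, Mul(9, I, Pow(2, Rational(1, 2)))), Add(Mul(Mul(-11394, Rational(1, 22769)), Rational(-1, 7047)), Mul(10693, Rational(1, 14336)))), Pow(-52892, -1))) = Mul(-1, Mul(Add(Mul(162, I, Pow(2, Rational(1, 2))), Add(Mul(Rational(-11394, 22769), Rational(-1, 7047)), Rational(10693, 14336))), Rational(-1, 52892))) = Mul(-1, Mul(Add(Mul(162, I, Pow(2, Rational(1, 2))), Add(Rational(422, 5942709), Rational(10693, 14336))), Rational(-1, 52892))) = Mul(-1, Mul(Add(Mul(162, I, Pow(2, Rational(1, 2))), Rational(63551437129, 85194676224)), Rational(-1, 52892))) = Mul(-1, Mul(Add(Rational(63551437129, 85194676224), Mul(162, I, Pow(2, Rational(1, 2)))), Rational(-1, 52892))) = Mul(-1, Add(Rational(-63551437129, 4506116814839808), Mul(Rational(-81, 26446), I, Pow(2, Rational(1, 2))))) = Add(Rational(63551437129, 4506116814839808), Mul(Rational(81, 26446), I, Pow(2, Rational(1, 2))))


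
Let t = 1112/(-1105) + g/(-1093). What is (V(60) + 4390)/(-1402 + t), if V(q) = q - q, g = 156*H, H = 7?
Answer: -2651044175/847854303 ≈ -3.1268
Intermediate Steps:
g = 1092 (g = 156*7 = 1092)
t = -2422076/1207765 (t = 1112/(-1105) + 1092/(-1093) = 1112*(-1/1105) + 1092*(-1/1093) = -1112/1105 - 1092/1093 = -2422076/1207765 ≈ -2.0054)
V(q) = 0
(V(60) + 4390)/(-1402 + t) = (0 + 4390)/(-1402 - 2422076/1207765) = 4390/(-1695708606/1207765) = 4390*(-1207765/1695708606) = -2651044175/847854303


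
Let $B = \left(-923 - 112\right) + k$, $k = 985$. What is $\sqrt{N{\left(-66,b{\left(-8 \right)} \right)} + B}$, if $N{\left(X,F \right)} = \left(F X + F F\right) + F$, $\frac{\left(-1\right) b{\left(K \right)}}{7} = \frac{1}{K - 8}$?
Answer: $\frac{i \sqrt{20031}}{16} \approx 8.8457 i$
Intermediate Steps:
$b{\left(K \right)} = - \frac{7}{-8 + K}$ ($b{\left(K \right)} = - \frac{7}{K - 8} = - \frac{7}{-8 + K}$)
$N{\left(X,F \right)} = F + F^{2} + F X$ ($N{\left(X,F \right)} = \left(F X + F^{2}\right) + F = \left(F^{2} + F X\right) + F = F + F^{2} + F X$)
$B = -50$ ($B = \left(-923 - 112\right) + 985 = -1035 + 985 = -50$)
$\sqrt{N{\left(-66,b{\left(-8 \right)} \right)} + B} = \sqrt{- \frac{7}{-8 - 8} \left(1 - \frac{7}{-8 - 8} - 66\right) - 50} = \sqrt{- \frac{7}{-16} \left(1 - \frac{7}{-16} - 66\right) - 50} = \sqrt{\left(-7\right) \left(- \frac{1}{16}\right) \left(1 - - \frac{7}{16} - 66\right) - 50} = \sqrt{\frac{7 \left(1 + \frac{7}{16} - 66\right)}{16} - 50} = \sqrt{\frac{7}{16} \left(- \frac{1033}{16}\right) - 50} = \sqrt{- \frac{7231}{256} - 50} = \sqrt{- \frac{20031}{256}} = \frac{i \sqrt{20031}}{16}$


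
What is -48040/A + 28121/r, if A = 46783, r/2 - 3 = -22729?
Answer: -318099893/193307356 ≈ -1.6456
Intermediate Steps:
r = -45452 (r = 6 + 2*(-22729) = 6 - 45458 = -45452)
-48040/A + 28121/r = -48040/46783 + 28121/(-45452) = -48040*1/46783 + 28121*(-1/45452) = -48040/46783 - 28121/45452 = -318099893/193307356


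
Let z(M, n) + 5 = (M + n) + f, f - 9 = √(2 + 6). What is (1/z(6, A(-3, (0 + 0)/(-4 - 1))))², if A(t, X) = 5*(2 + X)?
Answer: 51/19208 - 5*√2/9604 ≈ 0.0019189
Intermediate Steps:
f = 9 + 2*√2 (f = 9 + √(2 + 6) = 9 + √8 = 9 + 2*√2 ≈ 11.828)
A(t, X) = 10 + 5*X
z(M, n) = 4 + M + n + 2*√2 (z(M, n) = -5 + ((M + n) + (9 + 2*√2)) = -5 + (9 + M + n + 2*√2) = 4 + M + n + 2*√2)
(1/z(6, A(-3, (0 + 0)/(-4 - 1))))² = (1/(4 + 6 + (10 + 5*((0 + 0)/(-4 - 1))) + 2*√2))² = (1/(4 + 6 + (10 + 5*(0/(-5))) + 2*√2))² = (1/(4 + 6 + (10 + 5*(0*(-⅕))) + 2*√2))² = (1/(4 + 6 + (10 + 5*0) + 2*√2))² = (1/(4 + 6 + (10 + 0) + 2*√2))² = (1/(4 + 6 + 10 + 2*√2))² = (1/(20 + 2*√2))² = (20 + 2*√2)⁻²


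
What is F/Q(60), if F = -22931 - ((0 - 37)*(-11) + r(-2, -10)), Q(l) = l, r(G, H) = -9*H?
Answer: -5857/15 ≈ -390.47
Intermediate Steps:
F = -23428 (F = -22931 - ((0 - 37)*(-11) - 9*(-10)) = -22931 - (-37*(-11) + 90) = -22931 - (407 + 90) = -22931 - 1*497 = -22931 - 497 = -23428)
F/Q(60) = -23428/60 = -23428*1/60 = -5857/15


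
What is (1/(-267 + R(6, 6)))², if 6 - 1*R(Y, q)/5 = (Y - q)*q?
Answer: 1/56169 ≈ 1.7803e-5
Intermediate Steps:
R(Y, q) = 30 - 5*q*(Y - q) (R(Y, q) = 30 - 5*(Y - q)*q = 30 - 5*q*(Y - q))
(1/(-267 + R(6, 6)))² = (1/(-267 + (30 + 5*6² - 5*6*6)))² = (1/(-267 + (30 + 5*36 - 180)))² = (1/(-267 + (30 + 180 - 180)))² = (1/(-267 + 30))² = (1/(-237))² = (-1/237)² = 1/56169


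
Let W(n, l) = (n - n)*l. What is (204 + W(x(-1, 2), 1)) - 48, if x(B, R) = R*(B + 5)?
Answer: 156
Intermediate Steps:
x(B, R) = R*(5 + B)
W(n, l) = 0 (W(n, l) = 0*l = 0)
(204 + W(x(-1, 2), 1)) - 48 = (204 + 0) - 48 = 204 - 48 = 156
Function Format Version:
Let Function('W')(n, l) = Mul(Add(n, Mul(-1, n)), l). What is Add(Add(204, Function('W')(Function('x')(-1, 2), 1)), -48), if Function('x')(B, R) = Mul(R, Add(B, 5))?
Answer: 156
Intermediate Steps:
Function('x')(B, R) = Mul(R, Add(5, B))
Function('W')(n, l) = 0 (Function('W')(n, l) = Mul(0, l) = 0)
Add(Add(204, Function('W')(Function('x')(-1, 2), 1)), -48) = Add(Add(204, 0), -48) = Add(204, -48) = 156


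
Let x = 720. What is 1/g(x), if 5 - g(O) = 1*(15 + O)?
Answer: -1/730 ≈ -0.0013699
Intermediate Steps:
g(O) = -10 - O (g(O) = 5 - (15 + O) = 5 + (-15 - O) = -10 - O)
1/g(x) = 1/(-10 - 1*720) = 1/(-10 - 720) = 1/(-730) = -1/730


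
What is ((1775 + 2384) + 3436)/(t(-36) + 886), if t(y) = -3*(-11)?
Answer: 7595/919 ≈ 8.2644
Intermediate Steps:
t(y) = 33
((1775 + 2384) + 3436)/(t(-36) + 886) = ((1775 + 2384) + 3436)/(33 + 886) = (4159 + 3436)/919 = 7595*(1/919) = 7595/919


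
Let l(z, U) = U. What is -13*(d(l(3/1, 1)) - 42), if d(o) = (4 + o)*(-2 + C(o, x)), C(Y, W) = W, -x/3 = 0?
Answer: 676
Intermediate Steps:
x = 0 (x = -3*0 = 0)
d(o) = -8 - 2*o (d(o) = (4 + o)*(-2 + 0) = (4 + o)*(-2) = -8 - 2*o)
-13*(d(l(3/1, 1)) - 42) = -13*((-8 - 2*1) - 42) = -13*((-8 - 2) - 42) = -13*(-10 - 42) = -13*(-52) = 676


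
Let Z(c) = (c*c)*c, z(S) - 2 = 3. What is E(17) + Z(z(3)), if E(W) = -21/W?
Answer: 2104/17 ≈ 123.76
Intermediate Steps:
z(S) = 5 (z(S) = 2 + 3 = 5)
Z(c) = c**3 (Z(c) = c**2*c = c**3)
E(17) + Z(z(3)) = -21/17 + 5**3 = -21*1/17 + 125 = -21/17 + 125 = 2104/17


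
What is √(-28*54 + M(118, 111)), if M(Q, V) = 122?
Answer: I*√1390 ≈ 37.283*I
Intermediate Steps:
√(-28*54 + M(118, 111)) = √(-28*54 + 122) = √(-1512 + 122) = √(-1390) = I*√1390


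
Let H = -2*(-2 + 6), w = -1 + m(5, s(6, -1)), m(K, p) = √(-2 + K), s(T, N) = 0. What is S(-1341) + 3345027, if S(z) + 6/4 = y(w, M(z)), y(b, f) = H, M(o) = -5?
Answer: 6690035/2 ≈ 3.3450e+6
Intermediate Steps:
w = -1 + √3 (w = -1 + √(-2 + 5) = -1 + √3 ≈ 0.73205)
H = -8 (H = -2*4 = -8)
y(b, f) = -8
S(z) = -19/2 (S(z) = -3/2 - 8 = -19/2)
S(-1341) + 3345027 = -19/2 + 3345027 = 6690035/2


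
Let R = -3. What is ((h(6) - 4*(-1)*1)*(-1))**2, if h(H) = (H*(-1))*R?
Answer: 484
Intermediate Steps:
h(H) = 3*H (h(H) = (H*(-1))*(-3) = -H*(-3) = 3*H)
((h(6) - 4*(-1)*1)*(-1))**2 = ((3*6 - 4*(-1)*1)*(-1))**2 = ((18 + 4*1)*(-1))**2 = ((18 + 4)*(-1))**2 = (22*(-1))**2 = (-22)**2 = 484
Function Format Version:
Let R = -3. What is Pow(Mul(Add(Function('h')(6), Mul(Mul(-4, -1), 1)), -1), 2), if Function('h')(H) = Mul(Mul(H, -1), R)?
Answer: 484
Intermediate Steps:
Function('h')(H) = Mul(3, H) (Function('h')(H) = Mul(Mul(H, -1), -3) = Mul(Mul(-1, H), -3) = Mul(3, H))
Pow(Mul(Add(Function('h')(6), Mul(Mul(-4, -1), 1)), -1), 2) = Pow(Mul(Add(Mul(3, 6), Mul(Mul(-4, -1), 1)), -1), 2) = Pow(Mul(Add(18, Mul(4, 1)), -1), 2) = Pow(Mul(Add(18, 4), -1), 2) = Pow(Mul(22, -1), 2) = Pow(-22, 2) = 484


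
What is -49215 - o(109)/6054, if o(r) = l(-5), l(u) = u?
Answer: -297947605/6054 ≈ -49215.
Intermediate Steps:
o(r) = -5
-49215 - o(109)/6054 = -49215 - (-5)/6054 = -49215 - 1*(-5/6054) = -49215 + 5/6054 = -297947605/6054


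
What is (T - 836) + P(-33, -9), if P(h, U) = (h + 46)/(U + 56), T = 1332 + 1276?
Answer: 83297/47 ≈ 1772.3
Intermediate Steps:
T = 2608
P(h, U) = (46 + h)/(56 + U)
(T - 836) + P(-33, -9) = (2608 - 836) + (46 - 33)/(56 - 9) = 1772 + 13/47 = 83297/47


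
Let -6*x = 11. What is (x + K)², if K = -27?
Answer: 29929/36 ≈ 831.36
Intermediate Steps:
x = -11/6 (x = -⅙*11 = -11/6 ≈ -1.8333)
(x + K)² = (-11/6 - 27)² = (-173/6)² = 29929/36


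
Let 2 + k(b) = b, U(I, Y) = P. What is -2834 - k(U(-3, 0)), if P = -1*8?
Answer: -2824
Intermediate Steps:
P = -8
U(I, Y) = -8
k(b) = -2 + b
-2834 - k(U(-3, 0)) = -2834 - (-2 - 8) = -2834 - 1*(-10) = -2834 + 10 = -2824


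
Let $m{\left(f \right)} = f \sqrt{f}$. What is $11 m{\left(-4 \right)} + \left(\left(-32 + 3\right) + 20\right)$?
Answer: $-9 - 88 i \approx -9.0 - 88.0 i$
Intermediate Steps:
$m{\left(f \right)} = f^{\frac{3}{2}}$
$11 m{\left(-4 \right)} + \left(\left(-32 + 3\right) + 20\right) = 11 \left(-4\right)^{\frac{3}{2}} + \left(\left(-32 + 3\right) + 20\right) = 11 \left(- 8 i\right) + \left(-29 + 20\right) = - 88 i - 9 = -9 - 88 i$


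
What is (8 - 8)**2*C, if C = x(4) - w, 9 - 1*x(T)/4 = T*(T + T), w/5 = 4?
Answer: 0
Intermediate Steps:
w = 20 (w = 5*4 = 20)
x(T) = 36 - 8*T**2 (x(T) = 36 - 4*T*(T + T) = 36 - 4*T*2*T = 36 - 8*T**2)
C = -112 (C = (36 - 8*4**2) - 1*20 = (36 - 8*16) - 20 = (36 - 128) - 20 = -92 - 20 = -112)
(8 - 8)**2*C = (8 - 8)**2*(-112) = 0**2*(-112) = 0*(-112) = 0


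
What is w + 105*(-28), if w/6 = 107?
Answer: -2298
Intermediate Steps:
w = 642 (w = 6*107 = 642)
w + 105*(-28) = 642 + 105*(-28) = 642 - 2940 = -2298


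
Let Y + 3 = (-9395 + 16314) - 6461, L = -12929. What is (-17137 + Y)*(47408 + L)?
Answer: -575178678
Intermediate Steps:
Y = 455 (Y = -3 + ((-9395 + 16314) - 6461) = -3 + (6919 - 6461) = -3 + 458 = 455)
(-17137 + Y)*(47408 + L) = (-17137 + 455)*(47408 - 12929) = -16682*34479 = -575178678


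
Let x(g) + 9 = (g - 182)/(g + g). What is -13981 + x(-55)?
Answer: -1538663/110 ≈ -13988.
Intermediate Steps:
x(g) = -9 + (-182 + g)/(2*g) (x(g) = -9 + (g - 182)/(g + g) = -9 + (-182 + g)/((2*g)) = -9 + (-182 + g)*(1/(2*g)) = -9 + (-182 + g)/(2*g))
-13981 + x(-55) = -13981 + (-17/2 - 91/(-55)) = -13981 + (-17/2 - 91*(-1/55)) = -13981 + (-17/2 + 91/55) = -13981 - 753/110 = -1538663/110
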